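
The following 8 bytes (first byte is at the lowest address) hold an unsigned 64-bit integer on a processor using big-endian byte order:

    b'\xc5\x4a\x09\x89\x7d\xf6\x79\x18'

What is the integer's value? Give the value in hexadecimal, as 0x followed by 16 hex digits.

Big-endian: lowest address holds the most-significant byte.
The bytes are already most-significant first: 0xC54A09897DF67918.

0xC54A09897DF67918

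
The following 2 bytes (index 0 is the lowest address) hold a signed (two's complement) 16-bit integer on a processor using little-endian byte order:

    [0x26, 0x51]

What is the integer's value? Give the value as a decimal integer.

Little-endian: lowest address holds the least-significant byte.
Reassemble most-significant byte first: 51 26 → 0x5126.
0x5126 = 20774.

20774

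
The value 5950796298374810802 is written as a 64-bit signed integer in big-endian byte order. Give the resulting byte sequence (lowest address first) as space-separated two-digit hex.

5950796298374810802 in hexadecimal, padded to 64 bits, is 0x529579B467570CB2.
Split into bytes (most-significant first): 52 95 79 B4 67 57 0C B2.
In big-endian order the high byte comes first in memory.
So the memory order matches the most-significant-first order: 52 95 79 B4 67 57 0C B2.

52 95 79 B4 67 57 0C B2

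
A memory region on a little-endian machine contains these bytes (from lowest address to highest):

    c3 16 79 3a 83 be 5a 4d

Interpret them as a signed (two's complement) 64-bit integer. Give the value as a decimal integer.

Little-endian stores the least-significant byte at the lowest address.
Reassemble most-significant byte first: 4D 5A BE 83 3A 79 16 C3 → 0x4D5ABE833A7916C3.
0x4D5ABE833A7916C3 = 5573976959655417539.

5573976959655417539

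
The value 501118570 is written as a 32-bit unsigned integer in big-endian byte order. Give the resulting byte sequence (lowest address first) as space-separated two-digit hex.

1D DE 76 6A

501118570 in hexadecimal, padded to 32 bits, is 0x1DDE766A.
Split into bytes (most-significant first): 1D DE 76 6A.
Big-endian stores the most-significant byte at the lowest address.
So the memory order matches the most-significant-first order: 1D DE 76 6A.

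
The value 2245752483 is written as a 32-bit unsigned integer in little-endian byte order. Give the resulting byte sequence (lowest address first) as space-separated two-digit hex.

A3 76 DB 85

2245752483 in hexadecimal, padded to 32 bits, is 0x85DB76A3.
Split into bytes (most-significant first): 85 DB 76 A3.
Little-endian stores the least-significant byte at the lowest address.
So at ascending addresses the bytes are A3 76 DB 85.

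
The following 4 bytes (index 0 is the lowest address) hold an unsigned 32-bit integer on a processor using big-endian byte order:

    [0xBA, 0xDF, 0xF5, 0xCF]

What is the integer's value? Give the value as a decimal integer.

3135239631

In big-endian order the high byte comes first in memory.
The bytes are already most-significant first: 0xBADFF5CF.
0xBADFF5CF = 3135239631.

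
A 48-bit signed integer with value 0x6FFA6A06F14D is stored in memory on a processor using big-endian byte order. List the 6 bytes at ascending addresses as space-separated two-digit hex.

Split into bytes (most-significant first): 6F FA 6A 06 F1 4D.
Big-endian stores the most-significant byte at the lowest address.
So the memory order matches the most-significant-first order: 6F FA 6A 06 F1 4D.

6F FA 6A 06 F1 4D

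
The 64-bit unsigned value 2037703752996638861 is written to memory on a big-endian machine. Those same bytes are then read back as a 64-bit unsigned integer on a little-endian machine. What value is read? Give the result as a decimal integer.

10182876676197730076

2037703752996638861 in 64-bit hexadecimal is 0x1C4760C462D8508D.
Stored big-endian, the bytes at ascending addresses are 1C 47 60 C4 62 D8 50 8D.
Read back as little-endian, the first byte is least significant, giving 0x8D50D862C460471C.
0x8D50D862C460471C = 10182876676197730076.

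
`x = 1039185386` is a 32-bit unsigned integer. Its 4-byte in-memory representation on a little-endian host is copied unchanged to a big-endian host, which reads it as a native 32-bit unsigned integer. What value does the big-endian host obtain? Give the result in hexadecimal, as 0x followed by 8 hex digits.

1039185386 in 32-bit hexadecimal is 0x3DF0B5EA.
Stored little-endian, the bytes at ascending addresses are EA B5 F0 3D.
Read back as big-endian, the last byte is least significant, giving 0xEAB5F03D.

0xEAB5F03D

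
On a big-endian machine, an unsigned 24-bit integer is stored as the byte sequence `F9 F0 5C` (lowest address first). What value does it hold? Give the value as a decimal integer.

16379996

Big-endian stores the most-significant byte at the lowest address.
The bytes are already most-significant first: 0xF9F05C.
0xF9F05C = 16379996.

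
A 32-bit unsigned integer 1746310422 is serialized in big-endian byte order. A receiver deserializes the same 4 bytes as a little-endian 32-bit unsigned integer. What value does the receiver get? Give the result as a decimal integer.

378869352

1746310422 in 32-bit hexadecimal is 0x68169516.
Stored big-endian, the bytes at ascending addresses are 68 16 95 16.
Read back as little-endian, the first byte is least significant, giving 0x16951668.
0x16951668 = 378869352.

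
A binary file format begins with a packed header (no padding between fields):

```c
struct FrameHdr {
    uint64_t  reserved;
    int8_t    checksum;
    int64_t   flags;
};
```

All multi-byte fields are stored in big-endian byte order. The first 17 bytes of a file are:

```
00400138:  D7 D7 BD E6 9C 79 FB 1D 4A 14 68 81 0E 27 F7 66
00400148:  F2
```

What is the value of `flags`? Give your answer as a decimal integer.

`flags` follows `reserved` (8 B), `checksum` (1 B), so it starts at offset 8 + 1 = 9 and occupies 8 bytes.
Bytes at offsets 9..16: 14 68 81 0E 27 F7 66 F2.
Big-endian stores the most-significant byte at the lowest address.
The bytes are already most-significant first: 0x1468810E27F766F2.
0x1468810E27F766F2 = 1470567176136517362.

1470567176136517362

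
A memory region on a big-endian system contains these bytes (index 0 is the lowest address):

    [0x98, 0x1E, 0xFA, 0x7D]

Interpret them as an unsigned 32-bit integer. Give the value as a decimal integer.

In big-endian order the high byte comes first in memory.
The bytes are already most-significant first: 0x981EFA7D.
0x981EFA7D = 2552167037.

2552167037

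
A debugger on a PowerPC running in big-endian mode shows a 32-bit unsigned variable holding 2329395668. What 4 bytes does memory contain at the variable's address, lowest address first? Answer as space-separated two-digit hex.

8A D7 C1 D4

2329395668 in hexadecimal, padded to 32 bits, is 0x8AD7C1D4.
Split into bytes (most-significant first): 8A D7 C1 D4.
In big-endian order the high byte comes first in memory.
So the memory order matches the most-significant-first order: 8A D7 C1 D4.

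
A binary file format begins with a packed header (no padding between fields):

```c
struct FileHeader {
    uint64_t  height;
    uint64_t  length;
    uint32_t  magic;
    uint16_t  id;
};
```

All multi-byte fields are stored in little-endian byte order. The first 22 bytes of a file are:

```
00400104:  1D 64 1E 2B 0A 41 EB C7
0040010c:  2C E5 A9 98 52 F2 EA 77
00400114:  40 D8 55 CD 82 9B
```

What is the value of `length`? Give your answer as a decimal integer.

8640985271626229036

`length` follows `height` (8 bytes), so it starts at byte offset 8 and occupies 8 bytes.
Bytes at offsets 8..15: 2C E5 A9 98 52 F2 EA 77.
Little-endian: lowest address holds the least-significant byte.
Reassemble most-significant byte first: 77 EA F2 52 98 A9 E5 2C → 0x77EAF25298A9E52C.
0x77EAF25298A9E52C = 8640985271626229036.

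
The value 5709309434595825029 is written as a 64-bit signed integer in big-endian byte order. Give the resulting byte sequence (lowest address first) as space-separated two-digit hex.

5709309434595825029 in hexadecimal, padded to 64 bits, is 0x4F3B8AAE79DED585.
Split into bytes (most-significant first): 4F 3B 8A AE 79 DE D5 85.
Big-endian stores the most-significant byte at the lowest address.
So the memory order matches the most-significant-first order: 4F 3B 8A AE 79 DE D5 85.

4F 3B 8A AE 79 DE D5 85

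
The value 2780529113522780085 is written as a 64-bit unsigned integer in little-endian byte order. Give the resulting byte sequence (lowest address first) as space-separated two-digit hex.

2780529113522780085 in hexadecimal, padded to 64 bits, is 0x26966C7F332837B5.
Split into bytes (most-significant first): 26 96 6C 7F 33 28 37 B5.
Little-endian stores the least-significant byte at the lowest address.
So at ascending addresses the bytes are B5 37 28 33 7F 6C 96 26.

B5 37 28 33 7F 6C 96 26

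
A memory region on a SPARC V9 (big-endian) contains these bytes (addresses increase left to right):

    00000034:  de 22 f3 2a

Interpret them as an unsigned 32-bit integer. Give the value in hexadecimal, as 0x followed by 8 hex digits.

Big-endian stores the most-significant byte at the lowest address.
The bytes are already most-significant first: 0xDE22F32A.

0xDE22F32A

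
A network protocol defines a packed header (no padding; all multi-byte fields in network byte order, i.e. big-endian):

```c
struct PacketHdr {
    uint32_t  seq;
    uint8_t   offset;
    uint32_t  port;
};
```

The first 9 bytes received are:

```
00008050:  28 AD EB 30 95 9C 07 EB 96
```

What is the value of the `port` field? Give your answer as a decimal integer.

2617764758

`port` follows `seq` (4 B), `offset` (1 B), so it starts at offset 4 + 1 = 5 and occupies 4 bytes.
Bytes at offsets 5..8: 9C 07 EB 96.
In big-endian order the high byte comes first in memory.
The bytes are already most-significant first: 0x9C07EB96.
0x9C07EB96 = 2617764758.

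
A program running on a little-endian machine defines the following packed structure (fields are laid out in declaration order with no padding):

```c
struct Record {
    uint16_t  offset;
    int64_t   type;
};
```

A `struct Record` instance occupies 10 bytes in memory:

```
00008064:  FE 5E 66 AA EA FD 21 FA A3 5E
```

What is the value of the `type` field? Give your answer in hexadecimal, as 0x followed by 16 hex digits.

0x5EA3FA21FDEAAA66

`type` follows `offset` (2 bytes), so it starts at byte offset 2 and occupies 8 bytes.
Bytes at offsets 2..9: 66 AA EA FD 21 FA A3 5E.
Little-endian stores the least-significant byte at the lowest address.
Reassemble most-significant byte first: 5E A3 FA 21 FD EA AA 66 → 0x5EA3FA21FDEAAA66.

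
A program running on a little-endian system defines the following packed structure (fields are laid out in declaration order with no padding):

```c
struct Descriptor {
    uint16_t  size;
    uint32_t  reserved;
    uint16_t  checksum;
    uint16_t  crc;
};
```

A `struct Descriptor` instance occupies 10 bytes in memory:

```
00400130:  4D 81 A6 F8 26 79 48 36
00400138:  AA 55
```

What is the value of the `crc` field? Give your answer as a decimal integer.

`crc` follows `size` (2 B), `reserved` (4 B), `checksum` (2 B), so it starts at offset 2 + 4 + 2 = 8 and occupies 2 bytes.
Bytes at offsets 8..9: AA 55.
In little-endian order the low byte comes first in memory.
Reassemble most-significant byte first: 55 AA → 0x55AA.
0x55AA = 21930.

21930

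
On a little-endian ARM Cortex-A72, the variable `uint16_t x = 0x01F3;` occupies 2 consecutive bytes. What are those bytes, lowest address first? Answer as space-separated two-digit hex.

F3 01

Split into bytes (most-significant first): 01 F3.
Little-endian: lowest address holds the least-significant byte.
So at ascending addresses the bytes are F3 01.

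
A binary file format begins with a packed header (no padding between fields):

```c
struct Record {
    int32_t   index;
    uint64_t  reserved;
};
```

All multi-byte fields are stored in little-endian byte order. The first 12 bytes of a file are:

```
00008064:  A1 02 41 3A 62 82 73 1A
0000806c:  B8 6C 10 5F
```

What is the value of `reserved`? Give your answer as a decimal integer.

6850094571204084322

`reserved` follows `index` (4 bytes), so it starts at byte offset 4 and occupies 8 bytes.
Bytes at offsets 4..11: 62 82 73 1A B8 6C 10 5F.
In little-endian order the low byte comes first in memory.
Reassemble most-significant byte first: 5F 10 6C B8 1A 73 82 62 → 0x5F106CB81A738262.
0x5F106CB81A738262 = 6850094571204084322.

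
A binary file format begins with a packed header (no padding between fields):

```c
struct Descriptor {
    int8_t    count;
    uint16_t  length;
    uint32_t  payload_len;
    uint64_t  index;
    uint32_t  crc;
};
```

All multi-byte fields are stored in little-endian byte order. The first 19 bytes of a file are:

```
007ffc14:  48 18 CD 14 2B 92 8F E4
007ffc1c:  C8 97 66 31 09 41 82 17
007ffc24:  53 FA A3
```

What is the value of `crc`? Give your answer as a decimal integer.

2751091479

`crc` follows `count` (1 B), `length` (2 B), `payload_len` (4 B), `index` (8 B), so it starts at offset 1 + 2 + 4 + 8 = 15 and occupies 4 bytes.
Bytes at offsets 15..18: 17 53 FA A3.
Little-endian: lowest address holds the least-significant byte.
Reassemble most-significant byte first: A3 FA 53 17 → 0xA3FA5317.
0xA3FA5317 = 2751091479.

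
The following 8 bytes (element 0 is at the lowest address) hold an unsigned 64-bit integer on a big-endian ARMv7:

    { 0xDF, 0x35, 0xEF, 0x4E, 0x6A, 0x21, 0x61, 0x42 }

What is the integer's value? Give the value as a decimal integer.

In big-endian order the high byte comes first in memory.
The bytes are already most-significant first: 0xDF35EF4E6A216142.
0xDF35EF4E6A216142 = 16084024764290654530.

16084024764290654530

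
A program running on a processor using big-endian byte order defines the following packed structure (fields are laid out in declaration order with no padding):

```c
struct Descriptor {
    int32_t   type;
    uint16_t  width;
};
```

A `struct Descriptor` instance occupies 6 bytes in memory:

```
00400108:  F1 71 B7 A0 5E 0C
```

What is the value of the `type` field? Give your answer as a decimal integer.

-244205664

`type` is the first field, at byte offset 0, occupying 4 bytes.
Bytes at offsets 0..3: F1 71 B7 A0.
Big-endian: lowest address holds the most-significant byte.
The bytes are already most-significant first: 0xF171B7A0.
Top bit is set, so as a signed 32-bit value this is 0xF171B7A0 − 2^32 = -244205664.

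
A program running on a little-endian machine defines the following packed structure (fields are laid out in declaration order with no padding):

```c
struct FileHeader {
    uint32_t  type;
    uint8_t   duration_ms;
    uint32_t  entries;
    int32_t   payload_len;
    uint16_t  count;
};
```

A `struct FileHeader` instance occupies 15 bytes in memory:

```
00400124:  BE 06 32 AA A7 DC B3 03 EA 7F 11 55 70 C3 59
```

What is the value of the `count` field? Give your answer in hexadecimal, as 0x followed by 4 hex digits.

`count` follows `type` (4 B), `duration_ms` (1 B), `entries` (4 B), `payload_len` (4 B), so it starts at offset 4 + 1 + 4 + 4 = 13 and occupies 2 bytes.
Bytes at offsets 13..14: C3 59.
Little-endian stores the least-significant byte at the lowest address.
Reassemble most-significant byte first: 59 C3 → 0x59C3.

0x59C3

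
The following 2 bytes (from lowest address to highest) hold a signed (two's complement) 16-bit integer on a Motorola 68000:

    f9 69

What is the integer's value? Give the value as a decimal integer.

-1687

Big-endian: lowest address holds the most-significant byte.
The bytes are already most-significant first: 0xF969.
Top bit is set, so as a signed 16-bit value this is 0xF969 − 2^16 = -1687.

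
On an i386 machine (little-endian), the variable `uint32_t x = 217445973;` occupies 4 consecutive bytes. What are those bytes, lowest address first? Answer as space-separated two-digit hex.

55 F6 F5 0C

217445973 in hexadecimal, padded to 32 bits, is 0x0CF5F655.
Split into bytes (most-significant first): 0C F5 F6 55.
In little-endian order the low byte comes first in memory.
So at ascending addresses the bytes are 55 F6 F5 0C.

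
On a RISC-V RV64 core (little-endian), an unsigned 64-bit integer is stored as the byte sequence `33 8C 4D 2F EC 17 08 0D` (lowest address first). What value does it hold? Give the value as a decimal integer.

939026825480080435

Little-endian stores the least-significant byte at the lowest address.
Reassemble most-significant byte first: 0D 08 17 EC 2F 4D 8C 33 → 0x0D0817EC2F4D8C33.
0x0D0817EC2F4D8C33 = 939026825480080435.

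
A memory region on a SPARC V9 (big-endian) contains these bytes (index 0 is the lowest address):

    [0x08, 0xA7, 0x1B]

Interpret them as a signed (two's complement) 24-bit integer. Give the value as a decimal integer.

Big-endian: lowest address holds the most-significant byte.
The bytes are already most-significant first: 0x08A71B.
0x08A71B = 567067.

567067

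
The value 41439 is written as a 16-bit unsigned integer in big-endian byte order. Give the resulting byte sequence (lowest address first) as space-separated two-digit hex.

41439 in hexadecimal, padded to 16 bits, is 0xA1DF.
Split into bytes (most-significant first): A1 DF.
Big-endian: lowest address holds the most-significant byte.
So the memory order matches the most-significant-first order: A1 DF.

A1 DF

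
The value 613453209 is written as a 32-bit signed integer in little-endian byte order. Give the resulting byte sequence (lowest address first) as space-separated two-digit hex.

99 8D 90 24

613453209 in hexadecimal, padded to 32 bits, is 0x24908D99.
Split into bytes (most-significant first): 24 90 8D 99.
In little-endian order the low byte comes first in memory.
So at ascending addresses the bytes are 99 8D 90 24.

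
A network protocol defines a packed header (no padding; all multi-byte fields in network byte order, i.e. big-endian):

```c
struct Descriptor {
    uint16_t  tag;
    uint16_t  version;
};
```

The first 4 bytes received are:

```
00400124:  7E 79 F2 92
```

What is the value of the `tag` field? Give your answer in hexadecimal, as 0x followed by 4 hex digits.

`tag` is the first field, at byte offset 0, occupying 2 bytes.
Bytes at offsets 0..1: 7E 79.
Big-endian: lowest address holds the most-significant byte.
The bytes are already most-significant first: 0x7E79.

0x7E79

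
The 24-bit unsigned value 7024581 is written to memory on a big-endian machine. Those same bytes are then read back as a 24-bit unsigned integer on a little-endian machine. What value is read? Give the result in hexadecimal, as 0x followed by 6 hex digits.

0xC52F6B

7024581 in 24-bit hexadecimal is 0x6B2FC5.
Stored big-endian, the bytes at ascending addresses are 6B 2F C5.
Read back as little-endian, the first byte is least significant, giving 0xC52F6B.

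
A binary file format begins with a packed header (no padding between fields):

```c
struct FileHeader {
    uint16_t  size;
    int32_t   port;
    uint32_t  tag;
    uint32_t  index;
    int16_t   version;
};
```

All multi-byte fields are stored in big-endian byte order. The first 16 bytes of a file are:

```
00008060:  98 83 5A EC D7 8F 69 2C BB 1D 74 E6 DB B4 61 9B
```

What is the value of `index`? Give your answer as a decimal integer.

`index` follows `size` (2 B), `port` (4 B), `tag` (4 B), so it starts at offset 2 + 4 + 4 = 10 and occupies 4 bytes.
Bytes at offsets 10..13: 74 E6 DB B4.
In big-endian order the high byte comes first in memory.
The bytes are already most-significant first: 0x74E6DBB4.
0x74E6DBB4 = 1961286580.

1961286580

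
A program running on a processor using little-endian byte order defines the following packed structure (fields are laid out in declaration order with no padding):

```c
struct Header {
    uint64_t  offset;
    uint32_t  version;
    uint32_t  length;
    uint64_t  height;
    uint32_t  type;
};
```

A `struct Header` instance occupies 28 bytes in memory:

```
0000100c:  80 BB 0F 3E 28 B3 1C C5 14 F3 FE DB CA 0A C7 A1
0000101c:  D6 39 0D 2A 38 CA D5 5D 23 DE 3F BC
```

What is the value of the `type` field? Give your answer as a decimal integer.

`type` follows `offset` (8 B), `version` (4 B), `length` (4 B), `height` (8 B), so it starts at offset 8 + 4 + 4 + 8 = 24 and occupies 4 bytes.
Bytes at offsets 24..27: 23 DE 3F BC.
Little-endian stores the least-significant byte at the lowest address.
Reassemble most-significant byte first: BC 3F DE 23 → 0xBC3FDE23.
0xBC3FDE23 = 3158302243.

3158302243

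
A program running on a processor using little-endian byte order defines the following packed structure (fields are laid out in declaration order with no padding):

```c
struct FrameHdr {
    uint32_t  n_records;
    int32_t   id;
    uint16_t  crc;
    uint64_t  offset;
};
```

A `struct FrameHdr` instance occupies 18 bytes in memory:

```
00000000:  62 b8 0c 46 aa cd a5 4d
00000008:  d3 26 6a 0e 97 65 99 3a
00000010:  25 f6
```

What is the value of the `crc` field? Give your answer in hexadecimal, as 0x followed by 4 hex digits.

`crc` follows `n_records` (4 B), `id` (4 B), so it starts at offset 4 + 4 = 8 and occupies 2 bytes.
Bytes at offsets 8..9: D3 26.
In little-endian order the low byte comes first in memory.
Reassemble most-significant byte first: 26 D3 → 0x26D3.

0x26D3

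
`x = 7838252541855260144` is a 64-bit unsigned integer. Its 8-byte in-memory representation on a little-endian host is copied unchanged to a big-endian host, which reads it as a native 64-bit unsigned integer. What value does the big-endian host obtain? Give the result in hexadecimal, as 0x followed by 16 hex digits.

0xF0DD15712811C76C

7838252541855260144 in 64-bit hexadecimal is 0x6CC711287115DDF0.
Stored little-endian, the bytes at ascending addresses are F0 DD 15 71 28 11 C7 6C.
Read back as big-endian, the last byte is least significant, giving 0xF0DD15712811C76C.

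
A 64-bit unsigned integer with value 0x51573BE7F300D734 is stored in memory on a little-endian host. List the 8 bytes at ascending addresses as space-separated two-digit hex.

34 D7 00 F3 E7 3B 57 51

Split into bytes (most-significant first): 51 57 3B E7 F3 00 D7 34.
In little-endian order the low byte comes first in memory.
So at ascending addresses the bytes are 34 D7 00 F3 E7 3B 57 51.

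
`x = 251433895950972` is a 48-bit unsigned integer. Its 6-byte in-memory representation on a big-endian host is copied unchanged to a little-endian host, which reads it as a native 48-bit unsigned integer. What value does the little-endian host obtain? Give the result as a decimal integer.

136863654653412

251433895950972 in 48-bit hexadecimal is 0xE4AD840D7A7C.
Stored big-endian, the bytes at ascending addresses are E4 AD 84 0D 7A 7C.
Read back as little-endian, the first byte is least significant, giving 0x7C7A0D84ADE4.
0x7C7A0D84ADE4 = 136863654653412.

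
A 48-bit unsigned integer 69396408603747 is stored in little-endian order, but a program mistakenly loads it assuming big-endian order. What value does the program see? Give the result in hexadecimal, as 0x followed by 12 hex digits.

69396408603747 in 48-bit hexadecimal is 0x3F1D9C489463.
Stored little-endian, the bytes at ascending addresses are 63 94 48 9C 1D 3F.
Read back as big-endian, the last byte is least significant, giving 0x6394489C1D3F.

0x6394489C1D3F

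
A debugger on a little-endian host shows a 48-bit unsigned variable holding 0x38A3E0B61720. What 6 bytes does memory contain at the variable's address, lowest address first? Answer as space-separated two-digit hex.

20 17 B6 E0 A3 38

Split into bytes (most-significant first): 38 A3 E0 B6 17 20.
Little-endian: lowest address holds the least-significant byte.
So at ascending addresses the bytes are 20 17 B6 E0 A3 38.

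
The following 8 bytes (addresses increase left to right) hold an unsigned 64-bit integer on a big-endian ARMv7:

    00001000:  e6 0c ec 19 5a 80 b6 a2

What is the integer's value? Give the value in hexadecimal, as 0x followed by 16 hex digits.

Big-endian: lowest address holds the most-significant byte.
The bytes are already most-significant first: 0xE60CEC195A80B6A2.

0xE60CEC195A80B6A2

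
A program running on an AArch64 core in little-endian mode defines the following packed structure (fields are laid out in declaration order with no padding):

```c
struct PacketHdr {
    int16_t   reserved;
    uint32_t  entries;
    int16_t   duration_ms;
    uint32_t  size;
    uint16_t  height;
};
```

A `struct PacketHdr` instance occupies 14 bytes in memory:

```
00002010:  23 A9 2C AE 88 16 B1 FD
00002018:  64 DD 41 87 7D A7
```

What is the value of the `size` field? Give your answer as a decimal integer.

2269240676

`size` follows `reserved` (2 B), `entries` (4 B), `duration_ms` (2 B), so it starts at offset 2 + 4 + 2 = 8 and occupies 4 bytes.
Bytes at offsets 8..11: 64 DD 41 87.
Little-endian: lowest address holds the least-significant byte.
Reassemble most-significant byte first: 87 41 DD 64 → 0x8741DD64.
0x8741DD64 = 2269240676.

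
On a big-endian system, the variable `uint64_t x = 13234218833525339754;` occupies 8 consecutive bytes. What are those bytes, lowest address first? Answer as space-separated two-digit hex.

13234218833525339754 in hexadecimal, padded to 64 bits, is 0xB7A963E9440FF66A.
Split into bytes (most-significant first): B7 A9 63 E9 44 0F F6 6A.
Big-endian: lowest address holds the most-significant byte.
So the memory order matches the most-significant-first order: B7 A9 63 E9 44 0F F6 6A.

B7 A9 63 E9 44 0F F6 6A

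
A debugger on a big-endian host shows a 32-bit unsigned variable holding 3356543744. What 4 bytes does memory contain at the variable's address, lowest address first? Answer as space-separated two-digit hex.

C8 10 CB 00

3356543744 in hexadecimal, padded to 32 bits, is 0xC810CB00.
Split into bytes (most-significant first): C8 10 CB 00.
Big-endian stores the most-significant byte at the lowest address.
So the memory order matches the most-significant-first order: C8 10 CB 00.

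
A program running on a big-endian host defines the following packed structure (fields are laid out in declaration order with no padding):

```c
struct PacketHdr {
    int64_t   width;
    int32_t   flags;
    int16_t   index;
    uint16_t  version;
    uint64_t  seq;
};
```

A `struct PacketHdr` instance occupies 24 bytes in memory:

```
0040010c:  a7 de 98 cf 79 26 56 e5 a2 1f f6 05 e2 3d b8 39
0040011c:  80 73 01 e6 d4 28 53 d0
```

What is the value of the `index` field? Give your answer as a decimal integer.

-7619

`index` follows `width` (8 B), `flags` (4 B), so it starts at offset 8 + 4 = 12 and occupies 2 bytes.
Bytes at offsets 12..13: E2 3D.
In big-endian order the high byte comes first in memory.
The bytes are already most-significant first: 0xE23D.
Top bit is set, so as a signed 16-bit value this is 0xE23D − 2^16 = -7619.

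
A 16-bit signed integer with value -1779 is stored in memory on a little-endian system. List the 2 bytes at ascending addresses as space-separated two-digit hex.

0D F9

Two's complement of -1779 in 16 bits: 1779 = 0x06F3; invert → 0xF90C; add 1 → 0xF90D.
Split into bytes (most-significant first): F9 0D.
Little-endian: lowest address holds the least-significant byte.
So at ascending addresses the bytes are 0D F9.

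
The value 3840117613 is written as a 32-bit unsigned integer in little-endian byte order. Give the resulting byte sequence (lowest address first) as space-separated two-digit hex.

6D 8B E3 E4

3840117613 in hexadecimal, padded to 32 bits, is 0xE4E38B6D.
Split into bytes (most-significant first): E4 E3 8B 6D.
In little-endian order the low byte comes first in memory.
So at ascending addresses the bytes are 6D 8B E3 E4.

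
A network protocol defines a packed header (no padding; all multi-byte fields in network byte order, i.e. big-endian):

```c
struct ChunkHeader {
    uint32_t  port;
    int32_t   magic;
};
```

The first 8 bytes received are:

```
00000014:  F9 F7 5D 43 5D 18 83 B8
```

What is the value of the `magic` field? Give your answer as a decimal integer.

`magic` follows `port` (4 bytes), so it starts at byte offset 4 and occupies 4 bytes.
Bytes at offsets 4..7: 5D 18 83 B8.
Big-endian: lowest address holds the most-significant byte.
The bytes are already most-significant first: 0x5D1883B8.
0x5D1883B8 = 1561887672.

1561887672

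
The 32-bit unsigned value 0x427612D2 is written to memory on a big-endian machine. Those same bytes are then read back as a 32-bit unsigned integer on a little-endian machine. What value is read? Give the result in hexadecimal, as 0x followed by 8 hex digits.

0xD2127642

Stored big-endian, the bytes at ascending addresses are 42 76 12 D2.
Read back as little-endian, the first byte is least significant, giving 0xD2127642.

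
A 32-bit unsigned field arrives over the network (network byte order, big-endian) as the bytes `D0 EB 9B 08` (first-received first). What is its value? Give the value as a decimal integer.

3505101576

Big-endian: lowest address holds the most-significant byte.
The bytes are already most-significant first: 0xD0EB9B08.
0xD0EB9B08 = 3505101576.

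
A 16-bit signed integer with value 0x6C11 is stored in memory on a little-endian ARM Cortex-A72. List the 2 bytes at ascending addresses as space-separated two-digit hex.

11 6C

Split into bytes (most-significant first): 6C 11.
Little-endian: lowest address holds the least-significant byte.
So at ascending addresses the bytes are 11 6C.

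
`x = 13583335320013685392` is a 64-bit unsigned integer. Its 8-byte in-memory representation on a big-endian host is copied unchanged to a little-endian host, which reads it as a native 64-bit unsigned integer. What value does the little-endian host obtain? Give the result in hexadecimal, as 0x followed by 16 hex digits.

13583335320013685392 in 64-bit hexadecimal is 0xBC81B381866EC290.
Stored big-endian, the bytes at ascending addresses are BC 81 B3 81 86 6E C2 90.
Read back as little-endian, the first byte is least significant, giving 0x90C26E8681B381BC.

0x90C26E8681B381BC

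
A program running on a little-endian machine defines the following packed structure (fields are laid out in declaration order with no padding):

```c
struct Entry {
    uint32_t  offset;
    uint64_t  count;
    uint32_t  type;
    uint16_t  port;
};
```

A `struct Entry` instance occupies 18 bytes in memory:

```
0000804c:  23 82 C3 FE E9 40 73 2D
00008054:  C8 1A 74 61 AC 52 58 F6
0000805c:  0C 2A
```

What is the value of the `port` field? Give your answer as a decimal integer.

10764

`port` follows `offset` (4 B), `count` (8 B), `type` (4 B), so it starts at offset 4 + 8 + 4 = 16 and occupies 2 bytes.
Bytes at offsets 16..17: 0C 2A.
In little-endian order the low byte comes first in memory.
Reassemble most-significant byte first: 2A 0C → 0x2A0C.
0x2A0C = 10764.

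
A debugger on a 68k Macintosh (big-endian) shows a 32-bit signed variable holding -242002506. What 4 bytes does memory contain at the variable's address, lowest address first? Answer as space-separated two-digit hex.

F1 93 55 B6

Two's complement of -242002506 in 32 bits: 242002506 = 0x0E6CAA4A; invert → 0xF19355B5; add 1 → 0xF19355B6.
Split into bytes (most-significant first): F1 93 55 B6.
Big-endian: lowest address holds the most-significant byte.
So the memory order matches the most-significant-first order: F1 93 55 B6.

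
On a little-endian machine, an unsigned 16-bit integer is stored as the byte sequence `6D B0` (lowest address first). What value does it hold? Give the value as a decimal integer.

45165

In little-endian order the low byte comes first in memory.
Reassemble most-significant byte first: B0 6D → 0xB06D.
0xB06D = 45165.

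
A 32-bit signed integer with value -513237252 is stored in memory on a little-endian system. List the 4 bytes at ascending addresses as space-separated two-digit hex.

FC 9E 68 E1

Two's complement of -513237252 in 32 bits: 513237252 = 0x1E976104; invert → 0xE1689EFB; add 1 → 0xE1689EFC.
Split into bytes (most-significant first): E1 68 9E FC.
In little-endian order the low byte comes first in memory.
So at ascending addresses the bytes are FC 9E 68 E1.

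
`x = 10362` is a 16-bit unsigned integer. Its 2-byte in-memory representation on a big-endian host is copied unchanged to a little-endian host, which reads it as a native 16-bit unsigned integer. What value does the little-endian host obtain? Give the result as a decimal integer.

31272

10362 in 16-bit hexadecimal is 0x287A.
Stored big-endian, the bytes at ascending addresses are 28 7A.
Read back as little-endian, the first byte is least significant, giving 0x7A28.
0x7A28 = 31272.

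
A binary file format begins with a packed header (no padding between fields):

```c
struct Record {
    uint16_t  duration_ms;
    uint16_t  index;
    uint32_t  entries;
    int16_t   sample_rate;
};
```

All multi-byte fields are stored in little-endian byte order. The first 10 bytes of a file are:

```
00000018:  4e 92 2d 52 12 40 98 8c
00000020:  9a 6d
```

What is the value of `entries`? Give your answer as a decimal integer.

2358788114

`entries` follows `duration_ms` (2 B), `index` (2 B), so it starts at offset 2 + 2 = 4 and occupies 4 bytes.
Bytes at offsets 4..7: 12 40 98 8C.
Little-endian: lowest address holds the least-significant byte.
Reassemble most-significant byte first: 8C 98 40 12 → 0x8C984012.
0x8C984012 = 2358788114.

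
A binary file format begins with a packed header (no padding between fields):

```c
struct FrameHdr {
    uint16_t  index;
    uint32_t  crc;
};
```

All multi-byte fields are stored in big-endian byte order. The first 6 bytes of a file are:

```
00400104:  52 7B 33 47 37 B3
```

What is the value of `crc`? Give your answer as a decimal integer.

860305331

`crc` follows `index` (2 bytes), so it starts at byte offset 2 and occupies 4 bytes.
Bytes at offsets 2..5: 33 47 37 B3.
In big-endian order the high byte comes first in memory.
The bytes are already most-significant first: 0x334737B3.
0x334737B3 = 860305331.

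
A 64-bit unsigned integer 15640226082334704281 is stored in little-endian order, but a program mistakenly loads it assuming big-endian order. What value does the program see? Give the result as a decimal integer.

15640226082334704281 in 64-bit hexadecimal is 0xD90D3EC1A45C0299.
Stored little-endian, the bytes at ascending addresses are 99 02 5C A4 C1 3E 0D D9.
Read back as big-endian, the last byte is least significant, giving 0x99025CA4C13E0DD9.
0x99025CA4C13E0DD9 = 11025476700442856921.

11025476700442856921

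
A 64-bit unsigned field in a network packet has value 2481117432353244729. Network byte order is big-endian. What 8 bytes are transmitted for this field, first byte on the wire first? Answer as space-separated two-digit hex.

2481117432353244729 in hexadecimal, padded to 64 bits, is 0x226EB328C171C639.
Split into bytes (most-significant first): 22 6E B3 28 C1 71 C6 39.
Big-endian stores the most-significant byte at the lowest address.
So the memory order matches the most-significant-first order: 22 6E B3 28 C1 71 C6 39.

22 6E B3 28 C1 71 C6 39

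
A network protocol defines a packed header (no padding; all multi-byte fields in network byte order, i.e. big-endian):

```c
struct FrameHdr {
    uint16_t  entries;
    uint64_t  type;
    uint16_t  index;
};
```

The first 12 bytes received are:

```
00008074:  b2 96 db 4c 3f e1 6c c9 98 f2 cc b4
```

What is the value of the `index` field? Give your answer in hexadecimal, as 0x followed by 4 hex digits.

`index` follows `entries` (2 B), `type` (8 B), so it starts at offset 2 + 8 = 10 and occupies 2 bytes.
Bytes at offsets 10..11: CC B4.
Big-endian: lowest address holds the most-significant byte.
The bytes are already most-significant first: 0xCCB4.

0xCCB4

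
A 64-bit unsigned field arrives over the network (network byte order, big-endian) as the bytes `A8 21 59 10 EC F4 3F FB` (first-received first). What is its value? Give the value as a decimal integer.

12115062401833123835

Big-endian stores the most-significant byte at the lowest address.
The bytes are already most-significant first: 0xA8215910ECF43FFB.
0xA8215910ECF43FFB = 12115062401833123835.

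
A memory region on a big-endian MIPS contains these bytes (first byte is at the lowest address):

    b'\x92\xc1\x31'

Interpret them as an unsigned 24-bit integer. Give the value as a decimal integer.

Big-endian: lowest address holds the most-significant byte.
The bytes are already most-significant first: 0x92C131.
0x92C131 = 9617713.

9617713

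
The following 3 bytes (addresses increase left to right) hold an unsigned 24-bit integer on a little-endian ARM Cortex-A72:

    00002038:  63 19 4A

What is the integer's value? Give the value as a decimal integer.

Little-endian stores the least-significant byte at the lowest address.
Reassemble most-significant byte first: 4A 19 63 → 0x4A1963.
0x4A1963 = 4856163.

4856163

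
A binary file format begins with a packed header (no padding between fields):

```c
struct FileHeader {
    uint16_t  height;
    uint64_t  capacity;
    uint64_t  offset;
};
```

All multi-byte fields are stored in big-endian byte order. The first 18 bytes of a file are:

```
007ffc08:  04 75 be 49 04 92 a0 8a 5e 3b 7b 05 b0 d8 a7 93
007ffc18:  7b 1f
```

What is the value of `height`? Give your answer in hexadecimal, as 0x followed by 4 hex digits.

0x0475

`height` is the first field, at byte offset 0, occupying 2 bytes.
Bytes at offsets 0..1: 04 75.
Big-endian: lowest address holds the most-significant byte.
The bytes are already most-significant first: 0x0475.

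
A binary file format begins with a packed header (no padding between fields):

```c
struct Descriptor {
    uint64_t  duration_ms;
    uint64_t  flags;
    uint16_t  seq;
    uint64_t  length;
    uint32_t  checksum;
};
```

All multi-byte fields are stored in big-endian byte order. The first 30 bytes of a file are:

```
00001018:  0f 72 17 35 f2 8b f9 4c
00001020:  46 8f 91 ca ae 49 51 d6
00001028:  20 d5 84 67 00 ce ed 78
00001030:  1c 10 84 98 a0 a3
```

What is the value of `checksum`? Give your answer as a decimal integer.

2224595107

`checksum` follows `duration_ms` (8 B), `flags` (8 B), `seq` (2 B), `length` (8 B), so it starts at offset 8 + 8 + 2 + 8 = 26 and occupies 4 bytes.
Bytes at offsets 26..29: 84 98 A0 A3.
Big-endian: lowest address holds the most-significant byte.
The bytes are already most-significant first: 0x8498A0A3.
0x8498A0A3 = 2224595107.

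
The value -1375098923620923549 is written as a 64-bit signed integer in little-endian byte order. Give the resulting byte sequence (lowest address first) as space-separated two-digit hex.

63 87 8D 86 D0 AA EA EC

Two's complement of -1375098923620923549 in 64 bits: 1375098923620923549 = 0x1315552F7972789D; invert → 0xECEAAAD0868D8762; add 1 → 0xECEAAAD0868D8763.
Split into bytes (most-significant first): EC EA AA D0 86 8D 87 63.
Little-endian: lowest address holds the least-significant byte.
So at ascending addresses the bytes are 63 87 8D 86 D0 AA EA EC.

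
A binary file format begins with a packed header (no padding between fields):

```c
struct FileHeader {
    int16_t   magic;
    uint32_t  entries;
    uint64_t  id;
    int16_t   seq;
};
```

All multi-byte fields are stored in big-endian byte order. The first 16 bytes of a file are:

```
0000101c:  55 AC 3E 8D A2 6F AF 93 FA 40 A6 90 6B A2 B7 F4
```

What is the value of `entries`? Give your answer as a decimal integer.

`entries` follows `magic` (2 bytes), so it starts at byte offset 2 and occupies 4 bytes.
Bytes at offsets 2..5: 3E 8D A2 6F.
In big-endian order the high byte comes first in memory.
The bytes are already most-significant first: 0x3E8DA26F.
0x3E8DA26F = 1049469551.

1049469551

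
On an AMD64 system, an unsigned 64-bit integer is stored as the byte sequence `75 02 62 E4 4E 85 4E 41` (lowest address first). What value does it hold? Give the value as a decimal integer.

In little-endian order the low byte comes first in memory.
Reassemble most-significant byte first: 41 4E 85 4E E4 62 02 75 → 0x414E854EE4620275.
0x414E854EE4620275 = 4705845234534318709.

4705845234534318709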